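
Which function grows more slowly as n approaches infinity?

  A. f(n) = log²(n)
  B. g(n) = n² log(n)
A

f(n) = log²(n) is O(log² n), while g(n) = n² log(n) is O(n² log n).
Since O(log² n) grows slower than O(n² log n), f(n) is dominated.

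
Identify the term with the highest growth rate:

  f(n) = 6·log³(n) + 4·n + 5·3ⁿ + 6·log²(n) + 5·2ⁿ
5·3ⁿ

Looking at each term:
  - 6·log³(n) is O(log³ n)
  - 4·n is O(n)
  - 5·3ⁿ is O(3ⁿ)
  - 6·log²(n) is O(log² n)
  - 5·2ⁿ is O(2ⁿ)

The term 5·3ⁿ (O(3ⁿ)) grows fastest and dominates all others.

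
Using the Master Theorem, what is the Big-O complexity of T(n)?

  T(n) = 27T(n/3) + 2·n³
Θ(n³ log n)

Master Theorem: a = 27, b = 3, f(n) = 2·n³.
Compute the critical exponent d = log₃(27) = 3.
Compare f(n) = Θ(n³) against n^d:
  k = 3 = d, so f(n) = Θ(n^d) — Case 2.
  Work is balanced across levels: T(n) = Θ(n^d log n) = Θ(n³ log n).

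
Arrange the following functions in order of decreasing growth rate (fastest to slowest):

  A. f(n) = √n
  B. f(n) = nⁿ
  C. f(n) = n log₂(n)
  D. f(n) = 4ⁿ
B > D > C > A

Comparing growth rates:
B = nⁿ is O(nⁿ)
D = 4ⁿ is O(4ⁿ)
C = n log₂(n) is O(n log n)
A = √n is O(√n)

Therefore, the order from fastest to slowest is: B > D > C > A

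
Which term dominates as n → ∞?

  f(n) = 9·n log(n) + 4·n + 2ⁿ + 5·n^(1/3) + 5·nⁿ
5·nⁿ

Looking at each term:
  - 9·n log(n) is O(n log n)
  - 4·n is O(n)
  - 2ⁿ is O(2ⁿ)
  - 5·n^(1/3) is O(n^(1/3))
  - 5·nⁿ is O(nⁿ)

The term 5·nⁿ (O(nⁿ)) grows fastest and dominates all others.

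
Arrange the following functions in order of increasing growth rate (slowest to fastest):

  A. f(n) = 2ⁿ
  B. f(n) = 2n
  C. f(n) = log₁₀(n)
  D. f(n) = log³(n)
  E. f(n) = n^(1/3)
C < D < E < B < A

Comparing growth rates:
C = log₁₀(n) is O(log n)
D = log³(n) is O(log³ n)
E = n^(1/3) is O(n^(1/3))
B = 2n is O(n)
A = 2ⁿ is O(2ⁿ)

Therefore, the order from slowest to fastest is: C < D < E < B < A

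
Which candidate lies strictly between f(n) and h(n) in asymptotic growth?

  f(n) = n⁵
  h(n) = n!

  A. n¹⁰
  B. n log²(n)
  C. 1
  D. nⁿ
A

We need g(n) with n⁵ = o(g(n)) and g(n) = o(n!), i.e. O(n⁵) ≺ g ≺ O(n!).
Check each option:
  A. n¹⁰ — O(n¹⁰) is strictly between O(n⁵) and O(n!) ✓
  B. n log²(n) — O(n log² n) does not grow strictly faster than f(n)
  C. 1 — O(1) does not grow strictly faster than f(n)
  D. nⁿ — O(nⁿ) does not grow strictly slower than h(n)

Only option A (n¹⁰) lies strictly between.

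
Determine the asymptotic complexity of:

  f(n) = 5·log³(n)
O(log³ n)

The dominant term in 5·log³(n) is 5·log³(n), which is Θ(log³ n).
Constants are absorbed, so the tightest bound is O(log³ n).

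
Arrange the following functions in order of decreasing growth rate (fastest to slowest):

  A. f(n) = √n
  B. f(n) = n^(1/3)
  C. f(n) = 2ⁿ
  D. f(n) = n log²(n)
C > D > A > B

Comparing growth rates:
C = 2ⁿ is O(2ⁿ)
D = n log²(n) is O(n log² n)
A = √n is O(√n)
B = n^(1/3) is O(n^(1/3))

Therefore, the order from fastest to slowest is: C > D > A > B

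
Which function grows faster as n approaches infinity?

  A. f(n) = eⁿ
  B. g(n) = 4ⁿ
B

f(n) = eⁿ is O(eⁿ), while g(n) = 4ⁿ is O(4ⁿ).
Since O(4ⁿ) grows faster than O(eⁿ), g(n) dominates.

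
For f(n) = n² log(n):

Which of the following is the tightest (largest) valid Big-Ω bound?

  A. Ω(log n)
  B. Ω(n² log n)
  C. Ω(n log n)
B

f(n) = n² log(n) is Ω(n² log n).
All listed options are valid Big-Ω bounds (lower bounds),
but Ω(n² log n) is the tightest (largest valid bound).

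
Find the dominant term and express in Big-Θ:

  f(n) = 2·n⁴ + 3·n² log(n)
Θ(n⁴)

Order the terms by growth rate: 3·n² log(n) ≺ 2·n⁴.
The fastest-growing term 2·n⁴ dominates as n → ∞; dropping its constant factor gives Θ(n⁴).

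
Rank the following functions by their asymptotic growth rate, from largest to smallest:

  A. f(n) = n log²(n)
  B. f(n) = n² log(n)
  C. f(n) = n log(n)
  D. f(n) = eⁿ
D > B > A > C

Comparing growth rates:
D = eⁿ is O(eⁿ)
B = n² log(n) is O(n² log n)
A = n log²(n) is O(n log² n)
C = n log(n) is O(n log n)

Therefore, the order from fastest to slowest is: D > B > A > C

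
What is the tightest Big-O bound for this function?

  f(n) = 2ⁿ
O(2ⁿ)

The dominant term in 2ⁿ is 2ⁿ, which is Θ(2ⁿ).
Constants are absorbed, so the tightest bound is O(2ⁿ).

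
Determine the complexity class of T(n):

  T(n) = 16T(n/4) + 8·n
Θ(n²)

Master Theorem: a = 16, b = 4, f(n) = 8·n.
Compute the critical exponent d = log₄(16) = 2.
Compare f(n) = Θ(n) against n^d:
  k = 1 < d = 2, so f(n) = O(n^(d-ε)) — Case 1.
  The recursion cost dominates: T(n) = Θ(n^d) = Θ(n²).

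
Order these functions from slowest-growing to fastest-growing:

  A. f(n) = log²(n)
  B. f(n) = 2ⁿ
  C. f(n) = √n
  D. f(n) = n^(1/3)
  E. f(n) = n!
A < D < C < B < E

Comparing growth rates:
A = log²(n) is O(log² n)
D = n^(1/3) is O(n^(1/3))
C = √n is O(√n)
B = 2ⁿ is O(2ⁿ)
E = n! is O(n!)

Therefore, the order from slowest to fastest is: A < D < C < B < E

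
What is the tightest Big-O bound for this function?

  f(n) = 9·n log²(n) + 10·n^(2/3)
O(n log² n)

The dominant term in 9·n log²(n) + 10·n^(2/3) is 9·n log²(n), which is Θ(n log² n).
Lower-order terms (10·n^(2/3)) are asymptotically negligible.
Constants are absorbed, so the tightest bound is O(n log² n).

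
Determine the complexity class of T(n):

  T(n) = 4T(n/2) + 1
Θ(n²)

Master Theorem: a = 4, b = 2, f(n) = 1.
Compute the critical exponent d = log₂(4) = 2.
Compare f(n) = Θ(1) against n^d:
  k = 0 < d = 2, so f(n) = O(n^(d-ε)) — Case 1.
  The recursion cost dominates: T(n) = Θ(n^d) = Θ(n²).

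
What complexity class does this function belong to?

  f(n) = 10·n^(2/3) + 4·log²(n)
O(n^(2/3))

The dominant term in 10·n^(2/3) + 4·log²(n) is 10·n^(2/3), which is Θ(n^(2/3)).
Lower-order terms (4·log²(n)) are asymptotically negligible.
Constants are absorbed, so the tightest bound is O(n^(2/3)).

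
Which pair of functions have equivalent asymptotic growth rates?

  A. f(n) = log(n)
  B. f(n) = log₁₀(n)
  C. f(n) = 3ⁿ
A and B

Examining each function:
  A. log(n) is O(log n)
  B. log₁₀(n) is O(log n)
  C. 3ⁿ is O(3ⁿ)

Functions A and B both have the same complexity class.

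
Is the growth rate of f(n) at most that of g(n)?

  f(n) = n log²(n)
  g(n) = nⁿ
True

f(n) = n log²(n) is O(n log² n), and g(n) = nⁿ is O(nⁿ).
Since O(n log² n) ⊆ O(nⁿ) (f grows no faster than g), f(n) = O(g(n)) is true.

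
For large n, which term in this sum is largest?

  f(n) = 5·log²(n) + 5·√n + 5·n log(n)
5·n log(n)

Looking at each term:
  - 5·log²(n) is O(log² n)
  - 5·√n is O(√n)
  - 5·n log(n) is O(n log n)

The term 5·n log(n) (O(n log n)) grows fastest and dominates all others.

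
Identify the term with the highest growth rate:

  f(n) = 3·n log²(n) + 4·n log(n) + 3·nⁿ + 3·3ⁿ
3·nⁿ

Looking at each term:
  - 3·n log²(n) is O(n log² n)
  - 4·n log(n) is O(n log n)
  - 3·nⁿ is O(nⁿ)
  - 3·3ⁿ is O(3ⁿ)

The term 3·nⁿ (O(nⁿ)) grows fastest and dominates all others.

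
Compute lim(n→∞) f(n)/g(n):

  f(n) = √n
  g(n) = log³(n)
∞

Since √n (O(√n)) grows faster than log³(n) (O(log³ n)),
the ratio f(n)/g(n) → ∞ as n → ∞.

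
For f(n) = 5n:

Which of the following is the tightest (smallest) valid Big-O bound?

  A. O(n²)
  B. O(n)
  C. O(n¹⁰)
B

f(n) = 5n is O(n).
All listed options are valid Big-O bounds (upper bounds),
but O(n) is the tightest (smallest valid bound).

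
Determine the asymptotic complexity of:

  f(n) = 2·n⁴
O(n⁴)

The dominant term in 2·n⁴ is 2·n⁴, which is Θ(n⁴).
Constants are absorbed, so the tightest bound is O(n⁴).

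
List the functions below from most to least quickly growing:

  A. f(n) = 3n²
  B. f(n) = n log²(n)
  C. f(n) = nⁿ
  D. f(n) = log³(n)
C > A > B > D

Comparing growth rates:
C = nⁿ is O(nⁿ)
A = 3n² is O(n²)
B = n log²(n) is O(n log² n)
D = log³(n) is O(log³ n)

Therefore, the order from fastest to slowest is: C > A > B > D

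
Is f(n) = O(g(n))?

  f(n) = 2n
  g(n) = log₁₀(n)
False

f(n) = 2n is O(n), and g(n) = log₁₀(n) is O(log n).
Since O(n) grows faster than O(log n), f(n) = O(g(n)) is false.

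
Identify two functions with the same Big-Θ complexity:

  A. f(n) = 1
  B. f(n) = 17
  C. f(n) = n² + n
A and B

Examining each function:
  A. 1 is O(1)
  B. 17 is O(1)
  C. n² + n is O(n²)

Functions A and B both have the same complexity class.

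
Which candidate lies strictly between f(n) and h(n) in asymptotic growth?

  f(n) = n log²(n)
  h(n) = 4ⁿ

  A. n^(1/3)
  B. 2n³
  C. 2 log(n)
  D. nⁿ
B

We need g(n) with n log²(n) = o(g(n)) and g(n) = o(4ⁿ), i.e. O(n log² n) ≺ g ≺ O(4ⁿ).
Check each option:
  A. n^(1/3) — O(n^(1/3)) does not grow strictly faster than f(n)
  B. 2n³ — O(n³) is strictly between O(n log² n) and O(4ⁿ) ✓
  C. 2 log(n) — O(log n) does not grow strictly faster than f(n)
  D. nⁿ — O(nⁿ) does not grow strictly slower than h(n)

Only option B (2n³) lies strictly between.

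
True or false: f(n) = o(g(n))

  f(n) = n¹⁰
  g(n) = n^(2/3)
False

f(n) = n¹⁰ is O(n¹⁰), and g(n) = n^(2/3) is O(n^(2/3)).
Since O(n¹⁰) grows faster than or equal to O(n^(2/3)), f(n) = o(g(n)) is false.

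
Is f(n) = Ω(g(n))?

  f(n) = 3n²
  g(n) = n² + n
True

f(n) = 3n² and g(n) = n² + n are both O(n²).
Big-Ω permits equal growth rates (f ≥ c·g for some c > 0), so f(n) = Ω(g(n)) is true.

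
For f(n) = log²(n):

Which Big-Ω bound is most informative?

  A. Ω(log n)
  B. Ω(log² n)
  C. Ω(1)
B

f(n) = log²(n) is Ω(log² n).
All listed options are valid Big-Ω bounds (lower bounds),
but Ω(log² n) is the tightest (largest valid bound).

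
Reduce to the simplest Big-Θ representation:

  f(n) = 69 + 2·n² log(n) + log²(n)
Θ(n² log n)

Order the terms by growth rate: 69 ≺ log²(n) ≺ 2·n² log(n).
The fastest-growing term 2·n² log(n) dominates as n → ∞; dropping its constant factor gives Θ(n² log n).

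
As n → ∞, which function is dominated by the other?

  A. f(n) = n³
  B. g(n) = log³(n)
B

f(n) = n³ is O(n³), while g(n) = log³(n) is O(log³ n).
Since O(log³ n) grows slower than O(n³), g(n) is dominated.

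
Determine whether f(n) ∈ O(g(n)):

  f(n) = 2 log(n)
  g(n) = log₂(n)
True

f(n) = 2 log(n) and g(n) = log₂(n) are both O(log n).
Big-O permits equal growth rates (f ≤ c·g for some c), so f(n) = O(g(n)) is true.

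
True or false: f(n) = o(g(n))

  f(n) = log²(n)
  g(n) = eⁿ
True

f(n) = log²(n) is O(log² n), and g(n) = eⁿ is O(eⁿ).
Since O(log² n) grows strictly slower than O(eⁿ), f(n) = o(g(n)) is true.
This means lim(n→∞) f(n)/g(n) = 0.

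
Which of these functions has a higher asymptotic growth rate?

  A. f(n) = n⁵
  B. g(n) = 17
A

f(n) = n⁵ is O(n⁵), while g(n) = 17 is O(1).
Since O(n⁵) grows faster than O(1), f(n) dominates.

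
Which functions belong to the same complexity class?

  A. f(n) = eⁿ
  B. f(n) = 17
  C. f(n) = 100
B and C

Examining each function:
  A. eⁿ is O(eⁿ)
  B. 17 is O(1)
  C. 100 is O(1)

Functions B and C both have the same complexity class.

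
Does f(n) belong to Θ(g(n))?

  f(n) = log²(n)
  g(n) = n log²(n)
False

f(n) = log²(n) is O(log² n), and g(n) = n log²(n) is O(n log² n).
Since they have different growth rates, f(n) = Θ(g(n)) is false.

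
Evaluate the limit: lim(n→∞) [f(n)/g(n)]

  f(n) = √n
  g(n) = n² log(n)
0

Since √n (O(√n)) grows slower than n² log(n) (O(n² log n)),
the ratio f(n)/g(n) → 0 as n → ∞.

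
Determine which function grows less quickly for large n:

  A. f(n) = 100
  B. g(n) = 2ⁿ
A

f(n) = 100 is O(1), while g(n) = 2ⁿ is O(2ⁿ).
Since O(1) grows slower than O(2ⁿ), f(n) is dominated.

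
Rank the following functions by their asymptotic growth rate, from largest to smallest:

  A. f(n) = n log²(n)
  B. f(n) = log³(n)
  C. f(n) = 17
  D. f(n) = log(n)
A > B > D > C

Comparing growth rates:
A = n log²(n) is O(n log² n)
B = log³(n) is O(log³ n)
D = log(n) is O(log n)
C = 17 is O(1)

Therefore, the order from fastest to slowest is: A > B > D > C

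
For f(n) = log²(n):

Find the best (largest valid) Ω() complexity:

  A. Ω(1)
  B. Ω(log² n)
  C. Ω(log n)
B

f(n) = log²(n) is Ω(log² n).
All listed options are valid Big-Ω bounds (lower bounds),
but Ω(log² n) is the tightest (largest valid bound).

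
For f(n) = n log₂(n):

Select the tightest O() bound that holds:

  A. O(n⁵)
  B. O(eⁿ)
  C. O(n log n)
C

f(n) = n log₂(n) is O(n log n).
All listed options are valid Big-O bounds (upper bounds),
but O(n log n) is the tightest (smallest valid bound).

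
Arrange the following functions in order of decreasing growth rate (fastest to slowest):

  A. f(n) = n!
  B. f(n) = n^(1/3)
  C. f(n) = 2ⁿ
A > C > B

Comparing growth rates:
A = n! is O(n!)
C = 2ⁿ is O(2ⁿ)
B = n^(1/3) is O(n^(1/3))

Therefore, the order from fastest to slowest is: A > C > B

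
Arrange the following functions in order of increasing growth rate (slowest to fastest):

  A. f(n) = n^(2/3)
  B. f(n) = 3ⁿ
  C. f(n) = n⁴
A < C < B

Comparing growth rates:
A = n^(2/3) is O(n^(2/3))
C = n⁴ is O(n⁴)
B = 3ⁿ is O(3ⁿ)

Therefore, the order from slowest to fastest is: A < C < B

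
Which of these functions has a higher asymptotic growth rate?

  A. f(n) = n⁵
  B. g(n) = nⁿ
B

f(n) = n⁵ is O(n⁵), while g(n) = nⁿ is O(nⁿ).
Since O(nⁿ) grows faster than O(n⁵), g(n) dominates.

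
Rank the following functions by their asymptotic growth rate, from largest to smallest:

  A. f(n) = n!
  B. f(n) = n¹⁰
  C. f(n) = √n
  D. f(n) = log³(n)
A > B > C > D

Comparing growth rates:
A = n! is O(n!)
B = n¹⁰ is O(n¹⁰)
C = √n is O(√n)
D = log³(n) is O(log³ n)

Therefore, the order from fastest to slowest is: A > B > C > D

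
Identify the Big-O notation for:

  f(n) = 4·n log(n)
O(n log n)

The dominant term in 4·n log(n) is 4·n log(n), which is Θ(n log n).
Constants are absorbed, so the tightest bound is O(n log n).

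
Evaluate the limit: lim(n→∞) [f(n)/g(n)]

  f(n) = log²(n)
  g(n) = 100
∞

Since log²(n) (O(log² n)) grows faster than 100 (O(1)),
the ratio f(n)/g(n) → ∞ as n → ∞.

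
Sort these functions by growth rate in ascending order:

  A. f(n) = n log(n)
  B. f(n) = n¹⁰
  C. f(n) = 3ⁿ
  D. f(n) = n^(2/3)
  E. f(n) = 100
E < D < A < B < C

Comparing growth rates:
E = 100 is O(1)
D = n^(2/3) is O(n^(2/3))
A = n log(n) is O(n log n)
B = n¹⁰ is O(n¹⁰)
C = 3ⁿ is O(3ⁿ)

Therefore, the order from slowest to fastest is: E < D < A < B < C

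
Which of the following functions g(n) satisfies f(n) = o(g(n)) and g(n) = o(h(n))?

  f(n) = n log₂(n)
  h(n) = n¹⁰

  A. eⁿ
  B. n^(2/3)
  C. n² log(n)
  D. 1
C

We need g(n) with n log₂(n) = o(g(n)) and g(n) = o(n¹⁰), i.e. O(n log n) ≺ g ≺ O(n¹⁰).
Check each option:
  A. eⁿ — O(eⁿ) does not grow strictly slower than h(n)
  B. n^(2/3) — O(n^(2/3)) does not grow strictly faster than f(n)
  C. n² log(n) — O(n² log n) is strictly between O(n log n) and O(n¹⁰) ✓
  D. 1 — O(1) does not grow strictly faster than f(n)

Only option C (n² log(n)) lies strictly between.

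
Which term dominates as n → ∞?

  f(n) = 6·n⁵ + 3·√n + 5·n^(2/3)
6·n⁵

Looking at each term:
  - 6·n⁵ is O(n⁵)
  - 3·√n is O(√n)
  - 5·n^(2/3) is O(n^(2/3))

The term 6·n⁵ (O(n⁵)) grows fastest and dominates all others.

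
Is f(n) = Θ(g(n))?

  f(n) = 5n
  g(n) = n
True

f(n) = 5n and g(n) = n are both O(n).
Since they have the same asymptotic growth rate, f(n) = Θ(g(n)) is true.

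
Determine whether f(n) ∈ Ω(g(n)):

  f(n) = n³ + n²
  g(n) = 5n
True

f(n) = n³ + n² is O(n³), and g(n) = 5n is O(n).
Since O(n³) grows at least as fast as O(n), f(n) = Ω(g(n)) is true.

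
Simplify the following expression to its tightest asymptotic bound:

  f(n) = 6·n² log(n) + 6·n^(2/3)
Θ(n² log n)

Order the terms by growth rate: 6·n^(2/3) ≺ 6·n² log(n).
The fastest-growing term 6·n² log(n) dominates as n → ∞; dropping its constant factor gives Θ(n² log n).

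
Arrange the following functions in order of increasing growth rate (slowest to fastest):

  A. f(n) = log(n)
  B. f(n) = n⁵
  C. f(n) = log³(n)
A < C < B

Comparing growth rates:
A = log(n) is O(log n)
C = log³(n) is O(log³ n)
B = n⁵ is O(n⁵)

Therefore, the order from slowest to fastest is: A < C < B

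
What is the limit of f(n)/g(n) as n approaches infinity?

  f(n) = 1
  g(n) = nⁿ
0

Since 1 (O(1)) grows slower than nⁿ (O(nⁿ)),
the ratio f(n)/g(n) → 0 as n → ∞.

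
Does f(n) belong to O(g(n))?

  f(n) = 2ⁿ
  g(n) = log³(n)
False

f(n) = 2ⁿ is O(2ⁿ), and g(n) = log³(n) is O(log³ n).
Since O(2ⁿ) grows faster than O(log³ n), f(n) = O(g(n)) is false.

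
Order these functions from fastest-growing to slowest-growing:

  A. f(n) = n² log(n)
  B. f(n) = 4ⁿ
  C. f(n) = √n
B > A > C

Comparing growth rates:
B = 4ⁿ is O(4ⁿ)
A = n² log(n) is O(n² log n)
C = √n is O(√n)

Therefore, the order from fastest to slowest is: B > A > C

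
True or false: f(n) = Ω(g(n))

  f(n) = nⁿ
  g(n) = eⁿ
True

f(n) = nⁿ is O(nⁿ), and g(n) = eⁿ is O(eⁿ).
Since O(nⁿ) grows at least as fast as O(eⁿ), f(n) = Ω(g(n)) is true.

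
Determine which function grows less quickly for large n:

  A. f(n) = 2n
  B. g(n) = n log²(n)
A

f(n) = 2n is O(n), while g(n) = n log²(n) is O(n log² n).
Since O(n) grows slower than O(n log² n), f(n) is dominated.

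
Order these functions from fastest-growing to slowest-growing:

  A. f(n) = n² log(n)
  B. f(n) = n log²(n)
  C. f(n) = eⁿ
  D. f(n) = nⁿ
D > C > A > B

Comparing growth rates:
D = nⁿ is O(nⁿ)
C = eⁿ is O(eⁿ)
A = n² log(n) is O(n² log n)
B = n log²(n) is O(n log² n)

Therefore, the order from fastest to slowest is: D > C > A > B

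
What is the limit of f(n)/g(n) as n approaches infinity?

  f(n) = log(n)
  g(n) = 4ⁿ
0

Since log(n) (O(log n)) grows slower than 4ⁿ (O(4ⁿ)),
the ratio f(n)/g(n) → 0 as n → ∞.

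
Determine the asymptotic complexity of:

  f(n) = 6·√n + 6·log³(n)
O(√n)

The dominant term in 6·√n + 6·log³(n) is 6·√n, which is Θ(√n).
Lower-order terms (6·log³(n)) are asymptotically negligible.
Constants are absorbed, so the tightest bound is O(√n).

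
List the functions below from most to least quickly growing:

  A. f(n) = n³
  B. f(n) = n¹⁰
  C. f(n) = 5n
B > A > C

Comparing growth rates:
B = n¹⁰ is O(n¹⁰)
A = n³ is O(n³)
C = 5n is O(n)

Therefore, the order from fastest to slowest is: B > A > C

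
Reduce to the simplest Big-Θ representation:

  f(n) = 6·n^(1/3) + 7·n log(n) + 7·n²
Θ(n²)

Order the terms by growth rate: 6·n^(1/3) ≺ 7·n log(n) ≺ 7·n².
The fastest-growing term 7·n² dominates as n → ∞; dropping its constant factor gives Θ(n²).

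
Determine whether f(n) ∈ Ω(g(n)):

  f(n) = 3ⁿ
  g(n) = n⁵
True

f(n) = 3ⁿ is O(3ⁿ), and g(n) = n⁵ is O(n⁵).
Since O(3ⁿ) grows at least as fast as O(n⁵), f(n) = Ω(g(n)) is true.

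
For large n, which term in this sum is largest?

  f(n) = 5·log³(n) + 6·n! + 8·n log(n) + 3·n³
6·n!

Looking at each term:
  - 5·log³(n) is O(log³ n)
  - 6·n! is O(n!)
  - 8·n log(n) is O(n log n)
  - 3·n³ is O(n³)

The term 6·n! (O(n!)) grows fastest and dominates all others.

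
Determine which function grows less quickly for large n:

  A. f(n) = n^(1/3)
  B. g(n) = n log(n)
A

f(n) = n^(1/3) is O(n^(1/3)), while g(n) = n log(n) is O(n log n).
Since O(n^(1/3)) grows slower than O(n log n), f(n) is dominated.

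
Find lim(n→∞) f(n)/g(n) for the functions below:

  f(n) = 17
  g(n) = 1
17

Since 17 and 1 have the same growth rate (O(1)),
the ratio converges to a constant: 17.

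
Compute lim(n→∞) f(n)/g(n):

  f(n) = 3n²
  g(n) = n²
3

Since 3n² and n² have the same growth rate (O(n²)),
the ratio converges to a constant: 3.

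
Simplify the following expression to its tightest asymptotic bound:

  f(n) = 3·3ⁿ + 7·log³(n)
Θ(3ⁿ)

Order the terms by growth rate: 7·log³(n) ≺ 3·3ⁿ.
The fastest-growing term 3·3ⁿ dominates as n → ∞; dropping its constant factor gives Θ(3ⁿ).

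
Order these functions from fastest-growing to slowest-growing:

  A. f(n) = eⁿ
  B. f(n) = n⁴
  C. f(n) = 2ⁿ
A > C > B

Comparing growth rates:
A = eⁿ is O(eⁿ)
C = 2ⁿ is O(2ⁿ)
B = n⁴ is O(n⁴)

Therefore, the order from fastest to slowest is: A > C > B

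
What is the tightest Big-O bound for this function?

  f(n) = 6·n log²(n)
O(n log² n)

The dominant term in 6·n log²(n) is 6·n log²(n), which is Θ(n log² n).
Constants are absorbed, so the tightest bound is O(n log² n).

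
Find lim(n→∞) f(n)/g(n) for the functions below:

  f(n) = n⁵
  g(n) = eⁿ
0

Since n⁵ (O(n⁵)) grows slower than eⁿ (O(eⁿ)),
the ratio f(n)/g(n) → 0 as n → ∞.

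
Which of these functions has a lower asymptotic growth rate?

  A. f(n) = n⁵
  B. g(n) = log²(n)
B

f(n) = n⁵ is O(n⁵), while g(n) = log²(n) is O(log² n).
Since O(log² n) grows slower than O(n⁵), g(n) is dominated.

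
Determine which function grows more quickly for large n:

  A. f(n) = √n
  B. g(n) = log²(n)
A

f(n) = √n is O(√n), while g(n) = log²(n) is O(log² n).
Since O(√n) grows faster than O(log² n), f(n) dominates.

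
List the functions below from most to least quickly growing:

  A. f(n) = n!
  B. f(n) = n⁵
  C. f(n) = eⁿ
A > C > B

Comparing growth rates:
A = n! is O(n!)
C = eⁿ is O(eⁿ)
B = n⁵ is O(n⁵)

Therefore, the order from fastest to slowest is: A > C > B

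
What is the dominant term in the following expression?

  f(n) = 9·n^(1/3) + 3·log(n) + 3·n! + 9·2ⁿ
3·n!

Looking at each term:
  - 9·n^(1/3) is O(n^(1/3))
  - 3·log(n) is O(log n)
  - 3·n! is O(n!)
  - 9·2ⁿ is O(2ⁿ)

The term 3·n! (O(n!)) grows fastest and dominates all others.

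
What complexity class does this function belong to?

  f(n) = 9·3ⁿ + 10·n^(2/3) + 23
O(3ⁿ)

The dominant term in 9·3ⁿ + 10·n^(2/3) + 23 is 9·3ⁿ, which is Θ(3ⁿ).
Lower-order terms (10·n^(2/3), 23) are asymptotically negligible.
Constants are absorbed, so the tightest bound is O(3ⁿ).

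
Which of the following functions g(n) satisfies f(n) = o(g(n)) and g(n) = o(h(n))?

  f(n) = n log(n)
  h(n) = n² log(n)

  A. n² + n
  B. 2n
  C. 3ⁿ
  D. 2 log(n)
A

We need g(n) with n log(n) = o(g(n)) and g(n) = o(n² log(n)), i.e. O(n log n) ≺ g ≺ O(n² log n).
Check each option:
  A. n² + n — O(n²) is strictly between O(n log n) and O(n² log n) ✓
  B. 2n — O(n) does not grow strictly faster than f(n)
  C. 3ⁿ — O(3ⁿ) does not grow strictly slower than h(n)
  D. 2 log(n) — O(log n) does not grow strictly faster than f(n)

Only option A (n² + n) lies strictly between.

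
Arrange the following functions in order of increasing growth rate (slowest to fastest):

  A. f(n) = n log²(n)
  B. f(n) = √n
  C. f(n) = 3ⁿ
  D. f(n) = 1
D < B < A < C

Comparing growth rates:
D = 1 is O(1)
B = √n is O(√n)
A = n log²(n) is O(n log² n)
C = 3ⁿ is O(3ⁿ)

Therefore, the order from slowest to fastest is: D < B < A < C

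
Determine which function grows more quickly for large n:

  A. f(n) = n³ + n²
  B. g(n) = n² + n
A

f(n) = n³ + n² is O(n³), while g(n) = n² + n is O(n²).
Since O(n³) grows faster than O(n²), f(n) dominates.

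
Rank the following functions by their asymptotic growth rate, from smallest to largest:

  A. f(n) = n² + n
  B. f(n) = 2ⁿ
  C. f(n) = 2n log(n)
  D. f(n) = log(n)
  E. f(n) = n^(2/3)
D < E < C < A < B

Comparing growth rates:
D = log(n) is O(log n)
E = n^(2/3) is O(n^(2/3))
C = 2n log(n) is O(n log n)
A = n² + n is O(n²)
B = 2ⁿ is O(2ⁿ)

Therefore, the order from slowest to fastest is: D < E < C < A < B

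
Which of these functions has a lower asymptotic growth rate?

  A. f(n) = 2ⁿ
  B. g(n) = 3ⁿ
A

f(n) = 2ⁿ is O(2ⁿ), while g(n) = 3ⁿ is O(3ⁿ).
Since O(2ⁿ) grows slower than O(3ⁿ), f(n) is dominated.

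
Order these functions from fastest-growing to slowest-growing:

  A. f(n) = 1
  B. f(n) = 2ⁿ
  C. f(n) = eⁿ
C > B > A

Comparing growth rates:
C = eⁿ is O(eⁿ)
B = 2ⁿ is O(2ⁿ)
A = 1 is O(1)

Therefore, the order from fastest to slowest is: C > B > A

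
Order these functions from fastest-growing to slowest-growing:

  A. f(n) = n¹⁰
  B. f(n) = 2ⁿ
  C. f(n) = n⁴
B > A > C

Comparing growth rates:
B = 2ⁿ is O(2ⁿ)
A = n¹⁰ is O(n¹⁰)
C = n⁴ is O(n⁴)

Therefore, the order from fastest to slowest is: B > A > C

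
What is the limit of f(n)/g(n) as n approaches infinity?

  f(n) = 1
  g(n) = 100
1/100

Since 1 and 100 have the same growth rate (O(1)),
the ratio converges to a constant: 1/100.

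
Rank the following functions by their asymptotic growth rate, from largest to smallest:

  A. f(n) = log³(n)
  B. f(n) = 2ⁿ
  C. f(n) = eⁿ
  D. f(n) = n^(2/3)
C > B > D > A

Comparing growth rates:
C = eⁿ is O(eⁿ)
B = 2ⁿ is O(2ⁿ)
D = n^(2/3) is O(n^(2/3))
A = log³(n) is O(log³ n)

Therefore, the order from fastest to slowest is: C > B > D > A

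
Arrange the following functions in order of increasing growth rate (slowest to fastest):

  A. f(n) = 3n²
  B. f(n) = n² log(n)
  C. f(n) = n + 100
C < A < B

Comparing growth rates:
C = n + 100 is O(n)
A = 3n² is O(n²)
B = n² log(n) is O(n² log n)

Therefore, the order from slowest to fastest is: C < A < B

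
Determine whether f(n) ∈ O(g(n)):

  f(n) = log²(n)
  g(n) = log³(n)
True

f(n) = log²(n) is O(log² n), and g(n) = log³(n) is O(log³ n).
Since O(log² n) ⊆ O(log³ n) (f grows no faster than g), f(n) = O(g(n)) is true.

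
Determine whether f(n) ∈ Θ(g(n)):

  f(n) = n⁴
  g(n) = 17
False

f(n) = n⁴ is O(n⁴), and g(n) = 17 is O(1).
Since they have different growth rates, f(n) = Θ(g(n)) is false.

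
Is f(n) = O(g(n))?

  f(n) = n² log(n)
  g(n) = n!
True

f(n) = n² log(n) is O(n² log n), and g(n) = n! is O(n!).
Since O(n² log n) ⊆ O(n!) (f grows no faster than g), f(n) = O(g(n)) is true.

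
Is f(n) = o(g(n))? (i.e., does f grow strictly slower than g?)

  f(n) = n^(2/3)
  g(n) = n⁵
True

f(n) = n^(2/3) is O(n^(2/3)), and g(n) = n⁵ is O(n⁵).
Since O(n^(2/3)) grows strictly slower than O(n⁵), f(n) = o(g(n)) is true.
This means lim(n→∞) f(n)/g(n) = 0.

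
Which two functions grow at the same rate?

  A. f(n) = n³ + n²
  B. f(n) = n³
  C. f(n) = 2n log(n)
A and B

Examining each function:
  A. n³ + n² is O(n³)
  B. n³ is O(n³)
  C. 2n log(n) is O(n log n)

Functions A and B both have the same complexity class.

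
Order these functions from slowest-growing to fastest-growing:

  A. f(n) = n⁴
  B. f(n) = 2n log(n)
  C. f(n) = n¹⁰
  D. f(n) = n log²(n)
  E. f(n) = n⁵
B < D < A < E < C

Comparing growth rates:
B = 2n log(n) is O(n log n)
D = n log²(n) is O(n log² n)
A = n⁴ is O(n⁴)
E = n⁵ is O(n⁵)
C = n¹⁰ is O(n¹⁰)

Therefore, the order from slowest to fastest is: B < D < A < E < C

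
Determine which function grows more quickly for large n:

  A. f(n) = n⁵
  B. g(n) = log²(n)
A

f(n) = n⁵ is O(n⁵), while g(n) = log²(n) is O(log² n).
Since O(n⁵) grows faster than O(log² n), f(n) dominates.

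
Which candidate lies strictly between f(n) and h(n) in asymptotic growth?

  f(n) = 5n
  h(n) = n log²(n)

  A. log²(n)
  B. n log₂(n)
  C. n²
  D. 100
B

We need g(n) with 5n = o(g(n)) and g(n) = o(n log²(n)), i.e. O(n) ≺ g ≺ O(n log² n).
Check each option:
  A. log²(n) — O(log² n) does not grow strictly faster than f(n)
  B. n log₂(n) — O(n log n) is strictly between O(n) and O(n log² n) ✓
  C. n² — O(n²) does not grow strictly slower than h(n)
  D. 100 — O(1) does not grow strictly faster than f(n)

Only option B (n log₂(n)) lies strictly between.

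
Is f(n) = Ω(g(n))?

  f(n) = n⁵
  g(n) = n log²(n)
True

f(n) = n⁵ is O(n⁵), and g(n) = n log²(n) is O(n log² n).
Since O(n⁵) grows at least as fast as O(n log² n), f(n) = Ω(g(n)) is true.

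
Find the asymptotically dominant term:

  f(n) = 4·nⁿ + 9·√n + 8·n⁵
4·nⁿ

Looking at each term:
  - 4·nⁿ is O(nⁿ)
  - 9·√n is O(√n)
  - 8·n⁵ is O(n⁵)

The term 4·nⁿ (O(nⁿ)) grows fastest and dominates all others.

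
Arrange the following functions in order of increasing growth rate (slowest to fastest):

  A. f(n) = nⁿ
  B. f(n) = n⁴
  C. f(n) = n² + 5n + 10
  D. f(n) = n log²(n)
D < C < B < A

Comparing growth rates:
D = n log²(n) is O(n log² n)
C = n² + 5n + 10 is O(n²)
B = n⁴ is O(n⁴)
A = nⁿ is O(nⁿ)

Therefore, the order from slowest to fastest is: D < C < B < A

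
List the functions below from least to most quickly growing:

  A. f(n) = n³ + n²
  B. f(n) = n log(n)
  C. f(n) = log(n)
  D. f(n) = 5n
C < D < B < A

Comparing growth rates:
C = log(n) is O(log n)
D = 5n is O(n)
B = n log(n) is O(n log n)
A = n³ + n² is O(n³)

Therefore, the order from slowest to fastest is: C < D < B < A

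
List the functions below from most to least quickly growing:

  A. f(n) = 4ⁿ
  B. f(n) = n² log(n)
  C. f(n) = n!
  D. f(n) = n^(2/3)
C > A > B > D

Comparing growth rates:
C = n! is O(n!)
A = 4ⁿ is O(4ⁿ)
B = n² log(n) is O(n² log n)
D = n^(2/3) is O(n^(2/3))

Therefore, the order from fastest to slowest is: C > A > B > D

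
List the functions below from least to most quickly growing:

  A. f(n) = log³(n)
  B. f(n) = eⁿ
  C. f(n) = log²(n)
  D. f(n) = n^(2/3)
C < A < D < B

Comparing growth rates:
C = log²(n) is O(log² n)
A = log³(n) is O(log³ n)
D = n^(2/3) is O(n^(2/3))
B = eⁿ is O(eⁿ)

Therefore, the order from slowest to fastest is: C < A < D < B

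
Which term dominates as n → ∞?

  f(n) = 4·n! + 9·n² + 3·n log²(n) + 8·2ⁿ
4·n!

Looking at each term:
  - 4·n! is O(n!)
  - 9·n² is O(n²)
  - 3·n log²(n) is O(n log² n)
  - 8·2ⁿ is O(2ⁿ)

The term 4·n! (O(n!)) grows fastest and dominates all others.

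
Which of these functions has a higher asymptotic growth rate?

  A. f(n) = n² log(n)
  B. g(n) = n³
B

f(n) = n² log(n) is O(n² log n), while g(n) = n³ is O(n³).
Since O(n³) grows faster than O(n² log n), g(n) dominates.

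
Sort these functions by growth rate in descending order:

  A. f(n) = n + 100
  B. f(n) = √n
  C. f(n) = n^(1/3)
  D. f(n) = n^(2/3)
A > D > B > C

Comparing growth rates:
A = n + 100 is O(n)
D = n^(2/3) is O(n^(2/3))
B = √n is O(√n)
C = n^(1/3) is O(n^(1/3))

Therefore, the order from fastest to slowest is: A > D > B > C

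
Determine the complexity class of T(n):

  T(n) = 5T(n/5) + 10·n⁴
Θ(n⁴)

Master Theorem: a = 5, b = 5, f(n) = 10·n⁴.
Compute the critical exponent d = log₅(5) = 1.
Compare f(n) = Θ(n⁴) against n^d:
  k = 4 > d = 1, so f(n) = Ω(n^(d+ε)) — Case 3.
  Regularity: a·(n/b)^4/n^4 = a/b^4 = 5/625 < 1 ✓.
  The top-level work dominates: T(n) = Θ(f(n)) = Θ(n⁴).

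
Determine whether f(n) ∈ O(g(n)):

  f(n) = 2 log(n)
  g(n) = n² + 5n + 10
True

f(n) = 2 log(n) is O(log n), and g(n) = n² + 5n + 10 is O(n²).
Since O(log n) ⊆ O(n²) (f grows no faster than g), f(n) = O(g(n)) is true.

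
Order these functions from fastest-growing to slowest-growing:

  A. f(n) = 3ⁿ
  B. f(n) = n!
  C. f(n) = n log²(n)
B > A > C

Comparing growth rates:
B = n! is O(n!)
A = 3ⁿ is O(3ⁿ)
C = n log²(n) is O(n log² n)

Therefore, the order from fastest to slowest is: B > A > C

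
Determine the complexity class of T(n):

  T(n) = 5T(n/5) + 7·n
Θ(n log n)

Master Theorem: a = 5, b = 5, f(n) = 7·n.
Compute the critical exponent d = log₅(5) = 1.
Compare f(n) = Θ(n) against n^d:
  k = 1 = d, so f(n) = Θ(n^d) — Case 2.
  Work is balanced across levels: T(n) = Θ(n^d log n) = Θ(n log n).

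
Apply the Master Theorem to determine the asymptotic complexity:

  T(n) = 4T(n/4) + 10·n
Θ(n log n)

Master Theorem: a = 4, b = 4, f(n) = 10·n.
Compute the critical exponent d = log₄(4) = 1.
Compare f(n) = Θ(n) against n^d:
  k = 1 = d, so f(n) = Θ(n^d) — Case 2.
  Work is balanced across levels: T(n) = Θ(n^d log n) = Θ(n log n).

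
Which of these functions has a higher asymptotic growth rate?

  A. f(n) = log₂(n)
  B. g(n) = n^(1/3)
B

f(n) = log₂(n) is O(log n), while g(n) = n^(1/3) is O(n^(1/3)).
Since O(n^(1/3)) grows faster than O(log n), g(n) dominates.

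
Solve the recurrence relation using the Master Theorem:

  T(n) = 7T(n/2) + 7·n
Θ(n^log₂(7))

Master Theorem: a = 7, b = 2, f(n) = 7·n.
Compute the critical exponent d = log₂(7) = 2.807.
Compare f(n) = Θ(n) against n^d:
  k = 1 < d = 2.807, so f(n) = O(n^(d-ε)) — Case 1.
  The recursion cost dominates: T(n) = Θ(n^d) = Θ(n^log₂(7)).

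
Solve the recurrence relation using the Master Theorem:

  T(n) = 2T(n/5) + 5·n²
Θ(n²)

Master Theorem: a = 2, b = 5, f(n) = 5·n².
Compute the critical exponent d = log₅(2) = 0.431.
Compare f(n) = Θ(n²) against n^d:
  k = 2 > d = 0.431, so f(n) = Ω(n^(d+ε)) — Case 3.
  Regularity: a·(n/b)^2/n^2 = a/b^2 = 2/25 < 1 ✓.
  The top-level work dominates: T(n) = Θ(f(n)) = Θ(n²).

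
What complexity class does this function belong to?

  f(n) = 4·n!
O(n!)

The dominant term in 4·n! is 4·n!, which is Θ(n!).
Constants are absorbed, so the tightest bound is O(n!).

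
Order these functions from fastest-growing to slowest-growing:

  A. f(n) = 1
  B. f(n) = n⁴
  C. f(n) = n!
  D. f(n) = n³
C > B > D > A

Comparing growth rates:
C = n! is O(n!)
B = n⁴ is O(n⁴)
D = n³ is O(n³)
A = 1 is O(1)

Therefore, the order from fastest to slowest is: C > B > D > A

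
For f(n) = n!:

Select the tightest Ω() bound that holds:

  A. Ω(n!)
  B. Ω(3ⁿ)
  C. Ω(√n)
A

f(n) = n! is Ω(n!).
All listed options are valid Big-Ω bounds (lower bounds),
but Ω(n!) is the tightest (largest valid bound).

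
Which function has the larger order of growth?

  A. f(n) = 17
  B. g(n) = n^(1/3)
B

f(n) = 17 is O(1), while g(n) = n^(1/3) is O(n^(1/3)).
Since O(n^(1/3)) grows faster than O(1), g(n) dominates.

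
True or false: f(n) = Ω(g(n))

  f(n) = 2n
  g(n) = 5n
True

f(n) = 2n and g(n) = 5n are both O(n).
Big-Ω permits equal growth rates (f ≥ c·g for some c > 0), so f(n) = Ω(g(n)) is true.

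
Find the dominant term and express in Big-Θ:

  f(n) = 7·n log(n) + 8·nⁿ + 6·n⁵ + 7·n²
Θ(nⁿ)

Order the terms by growth rate: 7·n log(n) ≺ 7·n² ≺ 6·n⁵ ≺ 8·nⁿ.
The fastest-growing term 8·nⁿ dominates as n → ∞; dropping its constant factor gives Θ(nⁿ).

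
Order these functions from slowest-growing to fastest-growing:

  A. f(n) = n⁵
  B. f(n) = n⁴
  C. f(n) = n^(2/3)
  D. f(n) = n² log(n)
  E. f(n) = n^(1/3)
E < C < D < B < A

Comparing growth rates:
E = n^(1/3) is O(n^(1/3))
C = n^(2/3) is O(n^(2/3))
D = n² log(n) is O(n² log n)
B = n⁴ is O(n⁴)
A = n⁵ is O(n⁵)

Therefore, the order from slowest to fastest is: E < C < D < B < A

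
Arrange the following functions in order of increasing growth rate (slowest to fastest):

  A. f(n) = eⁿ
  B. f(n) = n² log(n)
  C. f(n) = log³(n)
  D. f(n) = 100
D < C < B < A

Comparing growth rates:
D = 100 is O(1)
C = log³(n) is O(log³ n)
B = n² log(n) is O(n² log n)
A = eⁿ is O(eⁿ)

Therefore, the order from slowest to fastest is: D < C < B < A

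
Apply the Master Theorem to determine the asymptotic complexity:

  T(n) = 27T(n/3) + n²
Θ(n³)

Master Theorem: a = 27, b = 3, f(n) = n².
Compute the critical exponent d = log₃(27) = 3.
Compare f(n) = Θ(n²) against n^d:
  k = 2 < d = 3, so f(n) = O(n^(d-ε)) — Case 1.
  The recursion cost dominates: T(n) = Θ(n^d) = Θ(n³).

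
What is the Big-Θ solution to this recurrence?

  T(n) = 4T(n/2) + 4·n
Θ(n²)

Master Theorem: a = 4, b = 2, f(n) = 4·n.
Compute the critical exponent d = log₂(4) = 2.
Compare f(n) = Θ(n) against n^d:
  k = 1 < d = 2, so f(n) = O(n^(d-ε)) — Case 1.
  The recursion cost dominates: T(n) = Θ(n^d) = Θ(n²).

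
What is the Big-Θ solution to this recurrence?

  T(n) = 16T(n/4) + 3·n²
Θ(n² log n)

Master Theorem: a = 16, b = 4, f(n) = 3·n².
Compute the critical exponent d = log₄(16) = 2.
Compare f(n) = Θ(n²) against n^d:
  k = 2 = d, so f(n) = Θ(n^d) — Case 2.
  Work is balanced across levels: T(n) = Θ(n^d log n) = Θ(n² log n).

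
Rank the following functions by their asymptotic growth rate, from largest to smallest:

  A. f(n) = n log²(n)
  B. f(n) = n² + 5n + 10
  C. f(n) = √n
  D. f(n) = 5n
B > A > D > C

Comparing growth rates:
B = n² + 5n + 10 is O(n²)
A = n log²(n) is O(n log² n)
D = 5n is O(n)
C = √n is O(√n)

Therefore, the order from fastest to slowest is: B > A > D > C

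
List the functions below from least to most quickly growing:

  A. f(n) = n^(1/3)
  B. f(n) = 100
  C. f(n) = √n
B < A < C

Comparing growth rates:
B = 100 is O(1)
A = n^(1/3) is O(n^(1/3))
C = √n is O(√n)

Therefore, the order from slowest to fastest is: B < A < C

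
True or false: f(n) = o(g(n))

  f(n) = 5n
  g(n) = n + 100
False

f(n) = 5n is O(n), and g(n) = n + 100 is O(n).
Since they have the same growth rate, f(n) = o(g(n)) is false.
(f = o(g) requires f to grow strictly slower, not equal.)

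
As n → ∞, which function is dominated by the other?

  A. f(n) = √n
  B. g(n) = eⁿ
A

f(n) = √n is O(√n), while g(n) = eⁿ is O(eⁿ).
Since O(√n) grows slower than O(eⁿ), f(n) is dominated.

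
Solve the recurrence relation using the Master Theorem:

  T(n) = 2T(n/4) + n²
Θ(n²)

Master Theorem: a = 2, b = 4, f(n) = n².
Compute the critical exponent d = log₄(2) = 0.500.
Compare f(n) = Θ(n²) against n^d:
  k = 2 > d = 0.500, so f(n) = Ω(n^(d+ε)) — Case 3.
  Regularity: a·(n/b)^2/n^2 = a/b^2 = 2/16 < 1 ✓.
  The top-level work dominates: T(n) = Θ(f(n)) = Θ(n²).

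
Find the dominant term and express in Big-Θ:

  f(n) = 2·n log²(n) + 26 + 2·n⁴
Θ(n⁴)

Order the terms by growth rate: 26 ≺ 2·n log²(n) ≺ 2·n⁴.
The fastest-growing term 2·n⁴ dominates as n → ∞; dropping its constant factor gives Θ(n⁴).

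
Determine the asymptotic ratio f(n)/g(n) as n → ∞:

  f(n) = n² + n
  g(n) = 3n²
1/3

Since n² + n and 3n² have the same growth rate (O(n²)),
the ratio converges to a constant: 1/3.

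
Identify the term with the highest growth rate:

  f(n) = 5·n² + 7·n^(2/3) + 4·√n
5·n²

Looking at each term:
  - 5·n² is O(n²)
  - 7·n^(2/3) is O(n^(2/3))
  - 4·√n is O(√n)

The term 5·n² (O(n²)) grows fastest and dominates all others.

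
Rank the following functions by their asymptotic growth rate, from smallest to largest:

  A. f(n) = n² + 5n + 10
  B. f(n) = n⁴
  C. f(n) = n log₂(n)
C < A < B

Comparing growth rates:
C = n log₂(n) is O(n log n)
A = n² + 5n + 10 is O(n²)
B = n⁴ is O(n⁴)

Therefore, the order from slowest to fastest is: C < A < B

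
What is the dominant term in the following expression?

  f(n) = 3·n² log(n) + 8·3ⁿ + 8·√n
8·3ⁿ

Looking at each term:
  - 3·n² log(n) is O(n² log n)
  - 8·3ⁿ is O(3ⁿ)
  - 8·√n is O(√n)

The term 8·3ⁿ (O(3ⁿ)) grows fastest and dominates all others.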